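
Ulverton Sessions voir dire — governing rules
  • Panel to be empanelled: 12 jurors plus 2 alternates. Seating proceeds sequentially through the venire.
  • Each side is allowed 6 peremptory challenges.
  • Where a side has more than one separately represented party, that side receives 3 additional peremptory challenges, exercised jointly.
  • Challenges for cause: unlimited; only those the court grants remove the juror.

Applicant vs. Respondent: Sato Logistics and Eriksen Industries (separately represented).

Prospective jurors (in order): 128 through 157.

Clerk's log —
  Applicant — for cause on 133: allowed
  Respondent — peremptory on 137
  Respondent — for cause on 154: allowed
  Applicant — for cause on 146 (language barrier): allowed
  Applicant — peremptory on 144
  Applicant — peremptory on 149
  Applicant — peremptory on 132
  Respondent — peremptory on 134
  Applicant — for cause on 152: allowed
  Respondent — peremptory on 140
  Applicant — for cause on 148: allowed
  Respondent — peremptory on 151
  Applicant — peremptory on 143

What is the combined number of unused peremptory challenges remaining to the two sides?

Applicant allotment: 6. Respondent allotment: 6 base + 3 multi-party = 9.
Applicant peremptories used: #144, #149, #132, #143 — 4 (for-cause on #133, #146, #152, #148 don't count).
Respondent peremptories used: #137, #134, #140, #151 — 4 (the for-cause on #154 doesn't count).
Remaining: (6 − 4) + (9 − 4) = 7.

7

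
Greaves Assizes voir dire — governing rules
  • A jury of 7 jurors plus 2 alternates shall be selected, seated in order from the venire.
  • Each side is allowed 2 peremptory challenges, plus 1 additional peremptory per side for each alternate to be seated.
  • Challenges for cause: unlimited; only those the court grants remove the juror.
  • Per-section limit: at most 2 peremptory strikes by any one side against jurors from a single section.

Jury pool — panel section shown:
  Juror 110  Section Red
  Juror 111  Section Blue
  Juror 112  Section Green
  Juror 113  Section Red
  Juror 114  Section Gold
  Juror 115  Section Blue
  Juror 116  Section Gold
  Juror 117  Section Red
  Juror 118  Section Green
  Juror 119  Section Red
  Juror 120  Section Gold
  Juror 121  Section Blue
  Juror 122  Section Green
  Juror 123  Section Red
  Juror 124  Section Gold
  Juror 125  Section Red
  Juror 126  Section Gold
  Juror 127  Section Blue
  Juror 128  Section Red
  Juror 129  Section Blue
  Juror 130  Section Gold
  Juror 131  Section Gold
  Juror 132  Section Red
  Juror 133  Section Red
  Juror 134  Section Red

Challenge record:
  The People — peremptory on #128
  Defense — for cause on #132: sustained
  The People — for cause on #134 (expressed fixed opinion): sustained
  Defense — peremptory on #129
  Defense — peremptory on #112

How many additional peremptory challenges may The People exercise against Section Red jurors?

1

The People peremptories so far: #128 — 1 of 4 used, 3 left overall.
Against Section Red: #128 — 1 used; per-section cap 2 leaves 1.
Binding limit: min(3, 1) = 1.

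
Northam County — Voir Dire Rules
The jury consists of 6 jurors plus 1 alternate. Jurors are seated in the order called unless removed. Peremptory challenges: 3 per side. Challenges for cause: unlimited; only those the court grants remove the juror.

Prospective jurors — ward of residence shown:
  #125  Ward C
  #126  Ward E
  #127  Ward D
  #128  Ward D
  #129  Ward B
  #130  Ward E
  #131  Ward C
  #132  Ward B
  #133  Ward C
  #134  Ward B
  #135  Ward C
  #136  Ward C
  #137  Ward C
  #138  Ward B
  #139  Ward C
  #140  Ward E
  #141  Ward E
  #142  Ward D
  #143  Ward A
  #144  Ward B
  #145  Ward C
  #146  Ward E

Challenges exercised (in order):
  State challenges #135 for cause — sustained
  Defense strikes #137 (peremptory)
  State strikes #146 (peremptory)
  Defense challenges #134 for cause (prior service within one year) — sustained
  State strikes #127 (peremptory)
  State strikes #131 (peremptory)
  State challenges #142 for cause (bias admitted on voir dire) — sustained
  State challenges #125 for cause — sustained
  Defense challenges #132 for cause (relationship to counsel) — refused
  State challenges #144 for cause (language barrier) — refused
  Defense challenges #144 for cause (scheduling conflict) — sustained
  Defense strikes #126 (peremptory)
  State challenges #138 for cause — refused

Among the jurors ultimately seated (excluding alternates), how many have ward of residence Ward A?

0

Removed: #125, #126, #127, #131, #134, #135, #137, #142, #144, #146.
Seated jurors 1–6: #128, #129, #130, #132, #133, #136 (alternates #138 not counted).
None of those are in Ward A → 0.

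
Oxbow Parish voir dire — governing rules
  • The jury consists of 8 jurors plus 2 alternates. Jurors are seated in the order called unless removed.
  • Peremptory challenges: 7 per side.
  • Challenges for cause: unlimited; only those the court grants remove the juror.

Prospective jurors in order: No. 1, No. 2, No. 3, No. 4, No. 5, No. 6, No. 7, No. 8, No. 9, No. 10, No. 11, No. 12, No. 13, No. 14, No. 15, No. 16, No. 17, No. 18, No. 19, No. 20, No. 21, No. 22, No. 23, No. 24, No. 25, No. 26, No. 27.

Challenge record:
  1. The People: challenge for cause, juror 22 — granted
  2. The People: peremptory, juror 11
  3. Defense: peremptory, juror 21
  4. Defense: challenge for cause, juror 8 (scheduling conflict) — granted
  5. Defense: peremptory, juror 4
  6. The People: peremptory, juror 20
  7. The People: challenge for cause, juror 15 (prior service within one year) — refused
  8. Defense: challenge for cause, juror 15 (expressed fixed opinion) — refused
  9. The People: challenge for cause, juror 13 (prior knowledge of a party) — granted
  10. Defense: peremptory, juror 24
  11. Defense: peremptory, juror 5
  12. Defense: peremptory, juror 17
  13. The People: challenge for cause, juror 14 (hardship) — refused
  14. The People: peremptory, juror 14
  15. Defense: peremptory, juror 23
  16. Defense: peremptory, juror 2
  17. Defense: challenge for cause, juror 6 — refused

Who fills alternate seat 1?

16

Removed: #2, #4, #5, #8, #11, #13, #14, #17, #20, #21, #22, #23, #24. (#6, #15 stay — for-cause denied.)
Seating in order: seats 1–8 → #1, #3, #6, #7, #9, #10, #12, #15; alternates → #16, #18.
So alternate 1 is #16.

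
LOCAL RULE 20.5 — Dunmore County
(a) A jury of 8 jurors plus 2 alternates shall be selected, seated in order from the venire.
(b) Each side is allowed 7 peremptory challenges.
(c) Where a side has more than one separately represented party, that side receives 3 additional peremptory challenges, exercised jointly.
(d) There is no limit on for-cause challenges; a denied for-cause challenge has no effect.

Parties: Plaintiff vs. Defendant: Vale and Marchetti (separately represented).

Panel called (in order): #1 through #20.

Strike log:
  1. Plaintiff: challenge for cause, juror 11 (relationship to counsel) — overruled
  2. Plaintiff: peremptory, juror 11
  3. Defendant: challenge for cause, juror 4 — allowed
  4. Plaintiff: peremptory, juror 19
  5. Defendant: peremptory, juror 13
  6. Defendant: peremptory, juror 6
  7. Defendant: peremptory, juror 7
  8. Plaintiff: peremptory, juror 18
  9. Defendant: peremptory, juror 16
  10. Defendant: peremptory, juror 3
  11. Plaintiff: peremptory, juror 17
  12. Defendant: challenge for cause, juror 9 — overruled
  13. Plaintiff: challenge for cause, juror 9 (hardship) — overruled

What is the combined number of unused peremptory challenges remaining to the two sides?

Plaintiff allotment: 7. Defendant allotment: 7 base + 3 multi-party = 10.
Plaintiff peremptories used: #11, #19, #18, #17 — 4 (for-cause on #11, #9 don't count).
Defendant peremptories used: #13, #6, #7, #16, #3 — 5 (for-cause on #4, #9 don't count).
Remaining: (7 − 4) + (10 − 5) = 8.

8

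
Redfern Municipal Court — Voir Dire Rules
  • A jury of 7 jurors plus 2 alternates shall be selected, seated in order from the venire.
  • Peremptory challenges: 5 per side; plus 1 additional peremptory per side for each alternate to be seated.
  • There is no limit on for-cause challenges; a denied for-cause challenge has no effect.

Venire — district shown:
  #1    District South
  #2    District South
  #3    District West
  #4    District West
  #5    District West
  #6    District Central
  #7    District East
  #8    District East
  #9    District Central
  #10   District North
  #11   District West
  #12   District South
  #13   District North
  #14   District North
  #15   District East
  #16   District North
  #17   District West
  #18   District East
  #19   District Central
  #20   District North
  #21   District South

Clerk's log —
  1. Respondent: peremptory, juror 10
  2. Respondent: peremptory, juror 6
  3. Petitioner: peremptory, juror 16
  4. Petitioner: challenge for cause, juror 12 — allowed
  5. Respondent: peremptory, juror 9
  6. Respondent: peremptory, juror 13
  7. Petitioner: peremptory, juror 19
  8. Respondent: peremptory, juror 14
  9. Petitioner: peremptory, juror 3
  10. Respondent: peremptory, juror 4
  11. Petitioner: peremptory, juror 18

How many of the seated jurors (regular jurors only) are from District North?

0

Removed: #3, #4, #6, #9, #10, #12, #13, #14, #16, #18, #19.
Seated jurors 1–7: #1, #2, #5, #7, #8, #11, #15 (alternates #17, #20 not counted).
None of those are in District North → 0.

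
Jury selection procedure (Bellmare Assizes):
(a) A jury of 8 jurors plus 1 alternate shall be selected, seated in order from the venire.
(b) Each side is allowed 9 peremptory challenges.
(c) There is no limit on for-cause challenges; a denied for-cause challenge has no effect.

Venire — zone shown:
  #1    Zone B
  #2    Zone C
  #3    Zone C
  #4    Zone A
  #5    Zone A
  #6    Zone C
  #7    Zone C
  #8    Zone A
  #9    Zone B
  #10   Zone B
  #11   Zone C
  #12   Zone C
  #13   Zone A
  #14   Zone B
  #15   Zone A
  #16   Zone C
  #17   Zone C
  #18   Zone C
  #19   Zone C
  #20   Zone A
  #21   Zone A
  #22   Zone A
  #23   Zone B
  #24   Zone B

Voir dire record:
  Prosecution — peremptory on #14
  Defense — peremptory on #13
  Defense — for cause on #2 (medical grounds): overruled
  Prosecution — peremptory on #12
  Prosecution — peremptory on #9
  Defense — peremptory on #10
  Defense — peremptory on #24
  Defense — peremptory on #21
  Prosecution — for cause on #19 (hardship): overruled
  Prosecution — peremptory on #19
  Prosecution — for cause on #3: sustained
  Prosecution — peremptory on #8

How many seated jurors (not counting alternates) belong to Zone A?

Removed: #3, #8, #9, #10, #12, #13, #14, #19, #21, #24.
Seated jurors 1–8: #1, #2, #4, #5, #6, #7, #11, #15 (alternates #16 not counted).
Of those, in Zone A: #4, #5, #15 → 3.

3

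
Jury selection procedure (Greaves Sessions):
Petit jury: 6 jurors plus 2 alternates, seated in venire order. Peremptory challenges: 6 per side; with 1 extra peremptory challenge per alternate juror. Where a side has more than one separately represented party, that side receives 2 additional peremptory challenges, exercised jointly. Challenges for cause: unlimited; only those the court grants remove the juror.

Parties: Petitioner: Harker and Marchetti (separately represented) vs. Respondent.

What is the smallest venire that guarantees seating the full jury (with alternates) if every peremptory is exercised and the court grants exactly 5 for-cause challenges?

31

Seats to fill: 6 + 2 alternates = 8.
Peremptories — Petitioner: 6 + 1×2 + 2 = 10; Respondent: 6 + 1×2 = 8; total 18.
For-cause removals: 5.
Minimum venire: 8 + 18 + 5 = 31.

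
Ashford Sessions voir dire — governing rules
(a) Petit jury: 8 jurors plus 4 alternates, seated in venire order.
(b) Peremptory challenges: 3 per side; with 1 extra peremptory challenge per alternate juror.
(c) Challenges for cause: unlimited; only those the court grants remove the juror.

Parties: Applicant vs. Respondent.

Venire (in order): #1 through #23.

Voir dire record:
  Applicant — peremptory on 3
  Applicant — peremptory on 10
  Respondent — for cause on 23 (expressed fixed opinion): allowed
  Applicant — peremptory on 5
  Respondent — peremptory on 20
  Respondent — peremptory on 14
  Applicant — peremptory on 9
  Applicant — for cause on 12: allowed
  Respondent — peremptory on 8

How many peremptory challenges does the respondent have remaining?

Respondent allotment: 3 base + 1 × 4 alternates = 7.
Respondent peremptories used: #20, #14, #8 — 3 (the for-cause on #23 doesn't count).
Remaining: 7 − 3 = 4.

4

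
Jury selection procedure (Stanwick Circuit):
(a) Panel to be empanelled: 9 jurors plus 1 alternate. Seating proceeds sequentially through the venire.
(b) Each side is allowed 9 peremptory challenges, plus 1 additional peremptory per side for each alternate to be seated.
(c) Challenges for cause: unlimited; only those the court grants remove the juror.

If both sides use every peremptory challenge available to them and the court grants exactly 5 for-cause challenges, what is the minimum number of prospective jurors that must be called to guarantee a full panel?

35

Seats to fill: 9 + 1 alternates = 10.
Peremptories: 9 + 1×1 = 10 per side × 2 sides = 20.
For-cause removals: 5.
Minimum venire: 10 + 20 + 5 = 35.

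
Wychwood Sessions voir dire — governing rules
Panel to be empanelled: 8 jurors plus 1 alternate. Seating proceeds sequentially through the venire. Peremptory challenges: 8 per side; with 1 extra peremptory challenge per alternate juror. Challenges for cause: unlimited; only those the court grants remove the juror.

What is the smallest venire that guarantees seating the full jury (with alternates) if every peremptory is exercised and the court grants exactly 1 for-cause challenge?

28

Seats to fill: 8 + 1 alternates = 9.
Peremptories: 8 + 1×1 = 9 per side × 2 sides = 18.
For-cause removals: 1.
Minimum venire: 9 + 18 + 1 = 28.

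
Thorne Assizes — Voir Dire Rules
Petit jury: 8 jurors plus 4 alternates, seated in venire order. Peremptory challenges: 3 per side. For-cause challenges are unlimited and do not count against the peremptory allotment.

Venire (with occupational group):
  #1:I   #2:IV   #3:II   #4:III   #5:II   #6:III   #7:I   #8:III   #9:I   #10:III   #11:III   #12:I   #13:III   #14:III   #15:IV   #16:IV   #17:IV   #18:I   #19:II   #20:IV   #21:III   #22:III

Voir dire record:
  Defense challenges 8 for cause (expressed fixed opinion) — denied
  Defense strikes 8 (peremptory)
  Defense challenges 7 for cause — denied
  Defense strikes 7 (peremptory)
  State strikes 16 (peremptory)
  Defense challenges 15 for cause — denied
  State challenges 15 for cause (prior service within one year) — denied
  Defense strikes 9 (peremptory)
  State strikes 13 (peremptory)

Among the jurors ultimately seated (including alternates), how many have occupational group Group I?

2

Removed: #7, #8, #9, #13, #16.
Seated (12 incl. alternates): #1, #2, #3, #4, #5, #6, #10, #11, #12, #14, #15, #17.
Of those, in Group I: #1, #12 → 2.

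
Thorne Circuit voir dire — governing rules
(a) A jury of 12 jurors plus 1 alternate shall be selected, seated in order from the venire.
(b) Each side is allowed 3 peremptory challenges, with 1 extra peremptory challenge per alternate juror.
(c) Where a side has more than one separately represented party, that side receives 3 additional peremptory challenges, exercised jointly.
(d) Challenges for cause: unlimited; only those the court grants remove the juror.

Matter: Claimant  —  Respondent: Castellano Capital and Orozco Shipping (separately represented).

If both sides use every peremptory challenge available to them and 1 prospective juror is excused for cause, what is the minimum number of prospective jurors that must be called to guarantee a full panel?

25

Seats to fill: 12 + 1 alternates = 13.
Peremptories — Claimant: 3 + 1×1 = 4; Respondent: 3 + 1×1 + 3 = 7; total 11.
For-cause removals: 1.
Minimum venire: 13 + 11 + 1 = 25.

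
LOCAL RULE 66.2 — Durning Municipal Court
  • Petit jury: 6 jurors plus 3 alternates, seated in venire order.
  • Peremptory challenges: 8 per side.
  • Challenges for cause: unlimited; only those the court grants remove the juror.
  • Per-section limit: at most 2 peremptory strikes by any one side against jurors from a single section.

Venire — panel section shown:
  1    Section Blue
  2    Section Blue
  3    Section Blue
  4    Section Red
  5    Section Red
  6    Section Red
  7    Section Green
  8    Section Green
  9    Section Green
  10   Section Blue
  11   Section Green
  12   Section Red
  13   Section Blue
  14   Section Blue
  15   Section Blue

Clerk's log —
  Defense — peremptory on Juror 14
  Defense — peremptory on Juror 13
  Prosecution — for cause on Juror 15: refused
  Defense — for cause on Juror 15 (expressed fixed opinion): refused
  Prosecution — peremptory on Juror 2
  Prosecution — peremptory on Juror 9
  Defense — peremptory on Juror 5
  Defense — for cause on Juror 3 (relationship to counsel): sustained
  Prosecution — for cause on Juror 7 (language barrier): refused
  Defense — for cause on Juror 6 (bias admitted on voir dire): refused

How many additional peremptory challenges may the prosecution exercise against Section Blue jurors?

1

Prosecution peremptories so far: #2, #9 — 2 of 8 used, 6 left overall.
Against Section Blue: #2 — 1 used; per-section cap 2 leaves 1.
Binding limit: min(6, 1) = 1.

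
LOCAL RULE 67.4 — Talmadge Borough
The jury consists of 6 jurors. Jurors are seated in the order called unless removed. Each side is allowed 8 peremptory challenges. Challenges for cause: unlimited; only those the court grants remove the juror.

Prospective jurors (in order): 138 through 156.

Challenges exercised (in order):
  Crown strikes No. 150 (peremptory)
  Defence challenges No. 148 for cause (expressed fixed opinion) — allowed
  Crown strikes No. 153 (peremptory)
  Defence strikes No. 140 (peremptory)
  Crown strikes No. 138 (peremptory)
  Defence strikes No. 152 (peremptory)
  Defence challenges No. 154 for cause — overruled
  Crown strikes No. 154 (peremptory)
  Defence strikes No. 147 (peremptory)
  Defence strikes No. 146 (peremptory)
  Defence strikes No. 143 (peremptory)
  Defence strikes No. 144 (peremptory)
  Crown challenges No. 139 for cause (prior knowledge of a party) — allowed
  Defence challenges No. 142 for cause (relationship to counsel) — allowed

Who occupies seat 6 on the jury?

Removed: #138, #139, #140, #142, #143, #144, #146, #147, #148, #150, #152, #153, #154.
Filling seats in venire order through position 6: #141, #145, #149, #151, #155, #156.
So seat 6 is #156.

156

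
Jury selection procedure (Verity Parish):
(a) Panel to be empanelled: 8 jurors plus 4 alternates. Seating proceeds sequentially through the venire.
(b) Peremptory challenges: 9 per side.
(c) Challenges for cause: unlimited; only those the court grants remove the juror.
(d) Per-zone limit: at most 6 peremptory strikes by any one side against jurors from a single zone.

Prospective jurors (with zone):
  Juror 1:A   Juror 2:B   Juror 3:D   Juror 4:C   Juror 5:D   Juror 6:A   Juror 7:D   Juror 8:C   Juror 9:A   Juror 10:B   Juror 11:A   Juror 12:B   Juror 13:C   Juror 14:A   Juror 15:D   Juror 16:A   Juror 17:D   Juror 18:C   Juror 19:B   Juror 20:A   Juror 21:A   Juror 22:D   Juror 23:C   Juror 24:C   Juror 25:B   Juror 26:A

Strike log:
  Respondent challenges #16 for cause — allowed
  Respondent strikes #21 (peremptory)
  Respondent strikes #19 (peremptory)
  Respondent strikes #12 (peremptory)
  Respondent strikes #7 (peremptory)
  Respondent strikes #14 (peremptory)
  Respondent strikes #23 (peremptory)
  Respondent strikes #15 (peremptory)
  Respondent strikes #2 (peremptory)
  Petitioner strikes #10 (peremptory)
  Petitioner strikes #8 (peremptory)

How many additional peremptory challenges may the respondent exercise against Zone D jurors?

1

Respondent peremptories so far: #21, #19, #12, #7, #14, #23, #15, #2 — 8 of 9 used, 1 left overall.
Against Zone D: #7, #15 — 2 used; per-zone cap 6 leaves 4.
Binding limit: min(1, 4) = 1.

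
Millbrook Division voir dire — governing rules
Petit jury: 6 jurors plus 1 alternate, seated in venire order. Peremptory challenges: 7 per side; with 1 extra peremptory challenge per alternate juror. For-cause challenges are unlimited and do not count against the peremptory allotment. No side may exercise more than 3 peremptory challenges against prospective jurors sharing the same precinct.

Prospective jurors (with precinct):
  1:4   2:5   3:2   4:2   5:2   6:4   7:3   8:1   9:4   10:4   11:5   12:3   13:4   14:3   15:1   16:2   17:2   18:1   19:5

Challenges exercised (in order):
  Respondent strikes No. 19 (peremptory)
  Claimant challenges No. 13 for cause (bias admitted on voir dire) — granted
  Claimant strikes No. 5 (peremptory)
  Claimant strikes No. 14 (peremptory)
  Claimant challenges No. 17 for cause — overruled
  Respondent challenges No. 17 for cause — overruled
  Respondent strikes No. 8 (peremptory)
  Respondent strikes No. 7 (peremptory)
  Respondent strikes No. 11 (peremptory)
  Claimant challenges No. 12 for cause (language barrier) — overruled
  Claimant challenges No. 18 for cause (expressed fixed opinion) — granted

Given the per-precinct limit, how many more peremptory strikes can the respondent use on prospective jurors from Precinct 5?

Respondent peremptories so far: #19, #8, #7, #11 — 4 of 8 used, 4 left overall.
Against Precinct 5: #19, #11 — 2 used; per-precinct cap 3 leaves 1.
Binding limit: min(4, 1) = 1.

1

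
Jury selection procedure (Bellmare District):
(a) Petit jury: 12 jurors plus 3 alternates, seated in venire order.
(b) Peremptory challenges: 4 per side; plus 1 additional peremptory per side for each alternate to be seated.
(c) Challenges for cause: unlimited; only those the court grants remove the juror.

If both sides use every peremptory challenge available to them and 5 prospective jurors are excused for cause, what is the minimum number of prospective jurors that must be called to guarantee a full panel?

Seats to fill: 12 + 3 alternates = 15.
Peremptories: 4 + 1×3 = 7 per side × 2 sides = 14.
For-cause removals: 5.
Minimum venire: 15 + 14 + 5 = 34.

34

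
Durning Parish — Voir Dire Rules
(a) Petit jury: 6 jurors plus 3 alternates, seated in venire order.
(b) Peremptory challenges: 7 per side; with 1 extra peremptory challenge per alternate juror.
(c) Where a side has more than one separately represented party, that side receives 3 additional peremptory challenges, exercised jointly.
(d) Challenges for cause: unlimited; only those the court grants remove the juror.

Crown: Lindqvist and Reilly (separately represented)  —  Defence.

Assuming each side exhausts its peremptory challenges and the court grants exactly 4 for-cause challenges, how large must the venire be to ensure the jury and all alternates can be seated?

Seats to fill: 6 + 3 alternates = 9.
Peremptories — Crown: 7 + 1×3 + 3 = 13; Defence: 7 + 1×3 = 10; total 23.
For-cause removals: 4.
Minimum venire: 9 + 23 + 4 = 36.

36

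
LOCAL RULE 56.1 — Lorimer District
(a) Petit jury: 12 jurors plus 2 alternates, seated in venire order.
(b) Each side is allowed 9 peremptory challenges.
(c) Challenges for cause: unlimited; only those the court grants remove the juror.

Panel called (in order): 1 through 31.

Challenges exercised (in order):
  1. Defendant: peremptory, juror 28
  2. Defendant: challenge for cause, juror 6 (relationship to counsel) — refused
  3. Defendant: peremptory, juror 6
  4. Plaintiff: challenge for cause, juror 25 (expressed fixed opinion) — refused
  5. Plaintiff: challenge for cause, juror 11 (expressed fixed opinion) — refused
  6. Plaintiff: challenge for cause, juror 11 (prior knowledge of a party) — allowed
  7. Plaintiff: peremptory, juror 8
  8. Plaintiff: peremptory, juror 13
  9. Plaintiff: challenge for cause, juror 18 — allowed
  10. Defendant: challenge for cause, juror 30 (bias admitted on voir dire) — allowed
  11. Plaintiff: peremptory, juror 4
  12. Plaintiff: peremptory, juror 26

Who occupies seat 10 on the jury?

Removed: #4, #6, #8, #11, #13, #18, #26, #28, #30. (#25 stays — for-cause denied.)
Filling seats in venire order through position 10: #1, #2, #3, #5, #7, #9, #10, #12, #14, #15.
So seat 10 is #15.

15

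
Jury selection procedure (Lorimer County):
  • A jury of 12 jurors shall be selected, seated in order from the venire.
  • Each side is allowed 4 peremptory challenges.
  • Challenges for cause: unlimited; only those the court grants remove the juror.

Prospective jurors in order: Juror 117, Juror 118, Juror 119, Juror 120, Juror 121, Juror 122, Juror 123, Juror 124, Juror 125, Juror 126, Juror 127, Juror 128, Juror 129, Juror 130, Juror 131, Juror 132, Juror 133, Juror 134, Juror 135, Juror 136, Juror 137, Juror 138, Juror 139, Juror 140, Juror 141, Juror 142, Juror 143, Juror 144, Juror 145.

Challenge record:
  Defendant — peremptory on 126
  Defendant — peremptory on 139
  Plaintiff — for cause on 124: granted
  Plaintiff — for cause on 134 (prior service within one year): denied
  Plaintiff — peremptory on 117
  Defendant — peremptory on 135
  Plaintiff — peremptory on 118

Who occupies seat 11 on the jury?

Removed: #117, #118, #124, #126, #135, #139. (#134 stays — for-cause denied.)
Seating in order: seats 1–12 → #119, #120, #121, #122, #123, #125, #127, #128, #129, #130, #131, #132.
So seat 11 is #131.

131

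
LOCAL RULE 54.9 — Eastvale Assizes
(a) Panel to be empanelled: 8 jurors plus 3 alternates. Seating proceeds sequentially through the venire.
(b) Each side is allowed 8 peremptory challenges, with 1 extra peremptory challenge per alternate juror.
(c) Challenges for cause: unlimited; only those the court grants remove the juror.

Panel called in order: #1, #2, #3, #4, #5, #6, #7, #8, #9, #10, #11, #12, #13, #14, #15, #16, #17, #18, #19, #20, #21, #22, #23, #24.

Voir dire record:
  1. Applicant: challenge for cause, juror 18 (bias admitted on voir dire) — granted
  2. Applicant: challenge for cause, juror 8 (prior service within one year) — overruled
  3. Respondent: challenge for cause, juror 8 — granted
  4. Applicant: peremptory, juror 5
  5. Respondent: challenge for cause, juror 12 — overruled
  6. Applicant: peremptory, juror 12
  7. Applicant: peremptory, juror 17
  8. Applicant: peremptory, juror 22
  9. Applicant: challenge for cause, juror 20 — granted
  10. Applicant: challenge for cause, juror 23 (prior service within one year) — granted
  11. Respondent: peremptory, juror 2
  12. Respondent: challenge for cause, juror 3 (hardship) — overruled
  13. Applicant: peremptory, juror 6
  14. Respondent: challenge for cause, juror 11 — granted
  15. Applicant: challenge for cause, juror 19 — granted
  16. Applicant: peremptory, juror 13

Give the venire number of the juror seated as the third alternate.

Removed: #2, #5, #6, #8, #11, #12, #13, #17, #18, #19, #20, #22, #23. (#3 stays — for-cause denied.)
Filling seats in venire order through position 11: #1, #3, #4, #7, #9, #10, #14, #15, #16, #21, #24.
So alternate 3 is #24.

24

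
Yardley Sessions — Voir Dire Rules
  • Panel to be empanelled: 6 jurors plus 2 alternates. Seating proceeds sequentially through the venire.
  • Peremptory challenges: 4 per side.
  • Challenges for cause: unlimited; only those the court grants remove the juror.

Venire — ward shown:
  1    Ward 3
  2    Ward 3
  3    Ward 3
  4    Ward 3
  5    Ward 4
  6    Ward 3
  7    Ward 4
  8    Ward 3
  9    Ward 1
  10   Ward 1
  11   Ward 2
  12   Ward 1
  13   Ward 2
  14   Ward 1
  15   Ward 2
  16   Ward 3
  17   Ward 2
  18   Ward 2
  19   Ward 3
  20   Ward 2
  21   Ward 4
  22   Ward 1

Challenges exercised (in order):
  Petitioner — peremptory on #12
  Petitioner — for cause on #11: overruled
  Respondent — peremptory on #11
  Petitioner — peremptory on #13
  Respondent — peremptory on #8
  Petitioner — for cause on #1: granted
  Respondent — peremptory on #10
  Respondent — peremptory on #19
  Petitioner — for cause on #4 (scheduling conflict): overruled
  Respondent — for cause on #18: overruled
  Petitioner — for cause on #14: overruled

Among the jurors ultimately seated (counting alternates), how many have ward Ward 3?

Removed: #1, #8, #10, #11, #12, #13, #19.
Seated (8 incl. alternates): #2, #3, #4, #5, #6, #7, #9, #14.
Of those, in Ward 3: #2, #3, #4, #6 → 4.

4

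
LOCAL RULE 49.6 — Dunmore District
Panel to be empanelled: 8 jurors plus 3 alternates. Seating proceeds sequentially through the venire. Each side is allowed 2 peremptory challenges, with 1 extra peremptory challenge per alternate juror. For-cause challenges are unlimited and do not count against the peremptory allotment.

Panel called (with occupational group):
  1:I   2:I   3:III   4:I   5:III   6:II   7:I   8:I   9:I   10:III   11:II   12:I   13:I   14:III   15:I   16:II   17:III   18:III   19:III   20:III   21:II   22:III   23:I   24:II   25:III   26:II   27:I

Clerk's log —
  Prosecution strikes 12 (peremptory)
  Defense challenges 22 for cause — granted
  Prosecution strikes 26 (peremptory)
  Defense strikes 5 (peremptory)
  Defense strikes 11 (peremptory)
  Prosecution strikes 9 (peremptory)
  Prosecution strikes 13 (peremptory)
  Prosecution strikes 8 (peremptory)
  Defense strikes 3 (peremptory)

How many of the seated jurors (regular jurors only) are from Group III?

2

Removed: #3, #5, #8, #9, #11, #12, #13, #22, #26.
Seated jurors 1–8: #1, #2, #4, #6, #7, #10, #14, #15 (alternates #16, #17, #18 not counted).
Of those, in Group III: #10, #14 → 2.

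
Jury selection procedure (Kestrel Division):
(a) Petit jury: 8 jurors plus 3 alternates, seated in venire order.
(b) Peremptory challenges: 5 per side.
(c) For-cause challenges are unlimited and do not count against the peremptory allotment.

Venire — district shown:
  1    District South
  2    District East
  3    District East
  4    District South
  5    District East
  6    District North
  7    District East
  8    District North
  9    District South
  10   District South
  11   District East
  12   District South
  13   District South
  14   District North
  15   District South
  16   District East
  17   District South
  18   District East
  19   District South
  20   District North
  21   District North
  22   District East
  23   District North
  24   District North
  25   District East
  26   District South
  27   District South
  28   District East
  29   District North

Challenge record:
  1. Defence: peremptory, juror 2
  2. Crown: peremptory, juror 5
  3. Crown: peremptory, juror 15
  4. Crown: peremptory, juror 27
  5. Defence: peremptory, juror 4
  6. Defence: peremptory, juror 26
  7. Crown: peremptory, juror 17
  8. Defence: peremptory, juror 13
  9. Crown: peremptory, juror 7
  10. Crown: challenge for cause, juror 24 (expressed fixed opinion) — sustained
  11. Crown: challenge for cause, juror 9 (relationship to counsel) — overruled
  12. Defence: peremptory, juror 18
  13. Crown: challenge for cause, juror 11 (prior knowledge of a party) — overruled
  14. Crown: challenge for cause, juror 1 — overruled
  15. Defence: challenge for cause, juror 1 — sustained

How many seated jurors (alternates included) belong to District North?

4

Removed: #1, #2, #4, #5, #7, #13, #15, #17, #18, #24, #26, #27.
Seated (11 incl. alternates): #3, #6, #8, #9, #10, #11, #12, #14, #16, #19, #20.
Of those, in District North: #6, #8, #14, #20 → 4.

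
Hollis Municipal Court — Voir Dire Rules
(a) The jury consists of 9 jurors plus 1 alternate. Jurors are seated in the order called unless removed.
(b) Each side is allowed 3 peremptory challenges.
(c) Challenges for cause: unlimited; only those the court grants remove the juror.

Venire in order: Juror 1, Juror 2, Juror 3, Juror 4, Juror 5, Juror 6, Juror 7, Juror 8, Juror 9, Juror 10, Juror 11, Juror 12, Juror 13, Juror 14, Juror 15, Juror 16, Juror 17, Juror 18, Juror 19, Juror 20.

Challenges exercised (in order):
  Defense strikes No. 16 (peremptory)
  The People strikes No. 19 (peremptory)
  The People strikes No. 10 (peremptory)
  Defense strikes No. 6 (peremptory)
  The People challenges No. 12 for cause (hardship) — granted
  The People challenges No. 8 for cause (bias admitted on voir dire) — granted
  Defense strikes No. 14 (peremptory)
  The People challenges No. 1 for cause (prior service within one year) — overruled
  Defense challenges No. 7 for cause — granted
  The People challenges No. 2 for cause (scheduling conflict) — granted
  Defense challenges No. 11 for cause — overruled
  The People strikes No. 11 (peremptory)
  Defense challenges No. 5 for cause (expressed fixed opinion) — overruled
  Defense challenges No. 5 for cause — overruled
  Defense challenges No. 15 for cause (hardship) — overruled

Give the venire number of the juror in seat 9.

Removed: #2, #6, #7, #8, #10, #11, #12, #14, #16, #19. (#1, #5, #15 stay — for-cause denied.)
Seating in order: seats 1–9 → #1, #3, #4, #5, #9, #13, #15, #17, #18; alternates → #20.
So seat 9 is #18.

18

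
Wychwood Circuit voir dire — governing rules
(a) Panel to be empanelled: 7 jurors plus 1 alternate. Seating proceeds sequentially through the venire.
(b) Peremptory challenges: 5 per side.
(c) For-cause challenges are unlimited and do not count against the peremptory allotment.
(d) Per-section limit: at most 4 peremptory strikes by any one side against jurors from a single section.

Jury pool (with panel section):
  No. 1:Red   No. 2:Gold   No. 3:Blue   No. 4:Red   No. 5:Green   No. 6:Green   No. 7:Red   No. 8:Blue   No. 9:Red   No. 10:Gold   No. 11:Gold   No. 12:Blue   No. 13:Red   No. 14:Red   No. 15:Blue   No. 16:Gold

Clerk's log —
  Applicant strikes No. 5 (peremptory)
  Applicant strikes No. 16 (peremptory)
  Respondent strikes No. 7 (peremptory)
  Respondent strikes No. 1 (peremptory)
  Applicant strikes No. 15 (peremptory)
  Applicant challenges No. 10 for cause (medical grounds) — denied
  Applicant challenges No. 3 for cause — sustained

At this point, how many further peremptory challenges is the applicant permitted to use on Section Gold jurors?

2

Applicant peremptories so far: #5, #16, #15 — 3 of 5 used, 2 left overall.
Against Section Gold: #16 — 1 used; per-section cap 4 leaves 3.
Binding limit: min(2, 3) = 2.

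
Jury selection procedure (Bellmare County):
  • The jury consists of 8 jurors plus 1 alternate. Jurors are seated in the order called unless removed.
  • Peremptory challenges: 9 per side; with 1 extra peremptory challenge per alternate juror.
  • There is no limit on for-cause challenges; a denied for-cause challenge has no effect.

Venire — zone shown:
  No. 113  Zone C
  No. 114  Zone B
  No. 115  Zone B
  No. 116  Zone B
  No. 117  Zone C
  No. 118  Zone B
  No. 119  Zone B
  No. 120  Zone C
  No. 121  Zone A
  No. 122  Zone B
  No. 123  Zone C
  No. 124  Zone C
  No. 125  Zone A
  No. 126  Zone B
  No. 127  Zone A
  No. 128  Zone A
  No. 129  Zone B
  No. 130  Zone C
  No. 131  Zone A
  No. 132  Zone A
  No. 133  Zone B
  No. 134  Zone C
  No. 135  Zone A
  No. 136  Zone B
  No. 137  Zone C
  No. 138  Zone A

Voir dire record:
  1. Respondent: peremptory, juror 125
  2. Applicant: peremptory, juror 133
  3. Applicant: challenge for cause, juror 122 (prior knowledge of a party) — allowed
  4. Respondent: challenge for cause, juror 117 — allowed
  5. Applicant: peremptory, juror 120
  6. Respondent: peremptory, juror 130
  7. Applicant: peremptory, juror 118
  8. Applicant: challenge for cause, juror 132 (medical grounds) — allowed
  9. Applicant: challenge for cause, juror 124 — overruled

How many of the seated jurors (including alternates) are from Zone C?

Removed: #117, #118, #120, #122, #125, #130, #132, #133.
Seated (9 incl. alternates): #113, #114, #115, #116, #119, #121, #123, #124, #126.
Of those, in Zone C: #113, #123, #124 → 3.

3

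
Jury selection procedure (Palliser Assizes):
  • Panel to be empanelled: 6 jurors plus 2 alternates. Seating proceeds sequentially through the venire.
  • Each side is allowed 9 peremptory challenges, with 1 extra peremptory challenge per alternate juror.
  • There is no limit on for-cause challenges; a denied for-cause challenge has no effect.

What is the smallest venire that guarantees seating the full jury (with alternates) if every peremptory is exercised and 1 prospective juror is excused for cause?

Seats to fill: 6 + 2 alternates = 8.
Peremptories: 9 + 1×2 = 11 per side × 2 sides = 22.
For-cause removals: 1.
Minimum venire: 8 + 22 + 1 = 31.

31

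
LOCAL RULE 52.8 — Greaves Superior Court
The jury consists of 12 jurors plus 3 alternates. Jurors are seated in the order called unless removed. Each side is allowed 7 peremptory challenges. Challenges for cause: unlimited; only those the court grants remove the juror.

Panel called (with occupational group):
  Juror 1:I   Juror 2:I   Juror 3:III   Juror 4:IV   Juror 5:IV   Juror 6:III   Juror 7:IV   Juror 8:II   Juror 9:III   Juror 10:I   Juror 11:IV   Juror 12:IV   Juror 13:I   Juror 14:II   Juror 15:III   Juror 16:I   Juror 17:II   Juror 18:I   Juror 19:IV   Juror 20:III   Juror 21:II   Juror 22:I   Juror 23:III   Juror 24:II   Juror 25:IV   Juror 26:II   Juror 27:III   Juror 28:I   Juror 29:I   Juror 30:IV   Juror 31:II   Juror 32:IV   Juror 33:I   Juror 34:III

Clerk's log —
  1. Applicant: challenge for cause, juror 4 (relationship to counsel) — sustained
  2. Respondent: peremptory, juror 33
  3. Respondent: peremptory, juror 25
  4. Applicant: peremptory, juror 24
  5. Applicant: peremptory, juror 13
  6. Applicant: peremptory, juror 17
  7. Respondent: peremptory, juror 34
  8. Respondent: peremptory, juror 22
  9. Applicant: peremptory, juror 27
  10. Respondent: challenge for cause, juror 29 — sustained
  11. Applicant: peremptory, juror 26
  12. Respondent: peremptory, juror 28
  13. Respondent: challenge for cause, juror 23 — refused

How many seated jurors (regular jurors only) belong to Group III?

Removed: #4, #13, #17, #22, #24, #25, #26, #27, #28, #29, #33, #34.
Seated jurors 1–12: #1, #2, #3, #5, #6, #7, #8, #9, #10, #11, #12, #14 (alternates #15, #16, #18 not counted).
Of those, in Group III: #3, #6, #9 → 3.

3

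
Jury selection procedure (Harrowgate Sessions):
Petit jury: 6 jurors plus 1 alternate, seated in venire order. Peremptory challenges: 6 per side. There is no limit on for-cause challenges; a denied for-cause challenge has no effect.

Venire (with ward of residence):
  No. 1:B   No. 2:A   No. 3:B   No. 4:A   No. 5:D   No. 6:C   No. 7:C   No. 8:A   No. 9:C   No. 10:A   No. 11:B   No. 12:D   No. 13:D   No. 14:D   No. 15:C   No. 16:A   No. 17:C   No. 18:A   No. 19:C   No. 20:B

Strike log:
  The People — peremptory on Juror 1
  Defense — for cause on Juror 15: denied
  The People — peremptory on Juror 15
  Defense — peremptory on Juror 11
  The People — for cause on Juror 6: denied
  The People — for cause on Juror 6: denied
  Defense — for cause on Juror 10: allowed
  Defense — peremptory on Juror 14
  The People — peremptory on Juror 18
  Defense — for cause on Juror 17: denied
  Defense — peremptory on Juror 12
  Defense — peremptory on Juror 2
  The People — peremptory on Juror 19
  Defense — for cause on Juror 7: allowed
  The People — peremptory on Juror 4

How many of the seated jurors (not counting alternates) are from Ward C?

Removed: #1, #2, #4, #7, #10, #11, #12, #14, #15, #18, #19.
Seated jurors 1–6: #3, #5, #6, #8, #9, #13 (alternates #16 not counted).
Of those, in Ward C: #6, #9 → 2.

2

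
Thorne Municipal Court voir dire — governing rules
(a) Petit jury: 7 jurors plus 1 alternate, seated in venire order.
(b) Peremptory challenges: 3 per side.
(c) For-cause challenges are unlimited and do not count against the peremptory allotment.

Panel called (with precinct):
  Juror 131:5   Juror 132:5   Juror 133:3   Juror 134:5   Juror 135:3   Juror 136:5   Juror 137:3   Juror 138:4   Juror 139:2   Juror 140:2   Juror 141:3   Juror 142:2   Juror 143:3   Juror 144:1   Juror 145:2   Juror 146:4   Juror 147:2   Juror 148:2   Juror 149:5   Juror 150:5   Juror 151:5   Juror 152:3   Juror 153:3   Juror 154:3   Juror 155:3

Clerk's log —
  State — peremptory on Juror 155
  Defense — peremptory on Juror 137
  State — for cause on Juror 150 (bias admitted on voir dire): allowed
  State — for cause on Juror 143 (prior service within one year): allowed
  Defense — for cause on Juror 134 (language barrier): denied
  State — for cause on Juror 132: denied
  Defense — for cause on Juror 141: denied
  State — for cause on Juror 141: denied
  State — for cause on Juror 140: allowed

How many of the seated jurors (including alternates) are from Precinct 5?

4

Removed: #137, #140, #143, #150, #155.
Seated (8 incl. alternates): #131, #132, #133, #134, #135, #136, #138, #139.
Of those, in Precinct 5: #131, #132, #134, #136 → 4.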